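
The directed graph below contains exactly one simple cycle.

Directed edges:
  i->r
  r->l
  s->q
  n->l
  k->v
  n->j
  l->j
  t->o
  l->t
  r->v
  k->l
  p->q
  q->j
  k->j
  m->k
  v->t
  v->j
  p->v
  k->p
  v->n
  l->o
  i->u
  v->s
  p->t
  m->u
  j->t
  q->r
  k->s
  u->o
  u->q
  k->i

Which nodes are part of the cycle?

q, r, s, v

DFS with gray/black marking from r:
r gray
  v gray
    j gray
      t gray
        o gray
        o black
      t black
    j black
    s gray
      q gray
        q→j: j black — skip
        q→r: r is gray → back edge
Back edge closes the cycle r → v → s → q → r; its vertices are {q, r, s, v}.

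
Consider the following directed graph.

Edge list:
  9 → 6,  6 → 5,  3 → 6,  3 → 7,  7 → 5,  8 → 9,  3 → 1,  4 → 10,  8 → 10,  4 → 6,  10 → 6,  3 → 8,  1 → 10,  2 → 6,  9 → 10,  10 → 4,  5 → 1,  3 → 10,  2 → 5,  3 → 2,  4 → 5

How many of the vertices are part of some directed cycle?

5

A vertex is on a directed cycle iff it belongs to a strongly connected component of size ≥ 2 (or has a self-loop).
The vertices on cycles are {1, 4, 5, 6, 10} — 5 in total.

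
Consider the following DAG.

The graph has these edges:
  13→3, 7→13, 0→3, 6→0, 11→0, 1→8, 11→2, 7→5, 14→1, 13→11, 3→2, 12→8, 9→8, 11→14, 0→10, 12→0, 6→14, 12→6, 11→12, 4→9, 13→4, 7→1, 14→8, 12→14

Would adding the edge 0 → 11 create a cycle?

Yes

Adding 0→11 creates a cycle iff 11 can already reach 0.
Path from 11: 11 → 0.
So 11 → … → 0 → 11 is a cycle.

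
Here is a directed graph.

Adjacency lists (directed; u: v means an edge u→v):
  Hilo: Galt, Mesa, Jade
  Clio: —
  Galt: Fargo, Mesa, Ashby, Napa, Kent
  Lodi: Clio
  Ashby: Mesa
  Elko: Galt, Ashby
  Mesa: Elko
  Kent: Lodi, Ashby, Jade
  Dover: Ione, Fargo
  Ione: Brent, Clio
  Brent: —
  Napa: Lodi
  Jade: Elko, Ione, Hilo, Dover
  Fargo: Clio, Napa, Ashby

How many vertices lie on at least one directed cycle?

9

A vertex is on a directed cycle iff it belongs to a strongly connected component of size ≥ 2 (or has a self-loop).
The vertices on cycles are {Elko, Galt, Hilo, Jade, Kent, Mesa, Ashby, Dover, Fargo} — 9 in total.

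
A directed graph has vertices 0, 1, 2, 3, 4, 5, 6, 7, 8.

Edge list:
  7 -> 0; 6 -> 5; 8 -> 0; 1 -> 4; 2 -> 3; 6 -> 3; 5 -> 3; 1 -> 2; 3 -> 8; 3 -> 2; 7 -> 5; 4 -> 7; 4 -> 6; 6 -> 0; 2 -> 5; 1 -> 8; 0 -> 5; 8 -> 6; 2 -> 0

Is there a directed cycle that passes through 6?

Yes

6 is on a cycle iff 6 can reach itself via ≥1 edge.
6 → 3 → 8 → 6 — yes.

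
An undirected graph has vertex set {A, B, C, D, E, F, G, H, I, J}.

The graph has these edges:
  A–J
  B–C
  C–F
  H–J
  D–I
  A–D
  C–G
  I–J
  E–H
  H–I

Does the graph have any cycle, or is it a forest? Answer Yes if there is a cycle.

Yes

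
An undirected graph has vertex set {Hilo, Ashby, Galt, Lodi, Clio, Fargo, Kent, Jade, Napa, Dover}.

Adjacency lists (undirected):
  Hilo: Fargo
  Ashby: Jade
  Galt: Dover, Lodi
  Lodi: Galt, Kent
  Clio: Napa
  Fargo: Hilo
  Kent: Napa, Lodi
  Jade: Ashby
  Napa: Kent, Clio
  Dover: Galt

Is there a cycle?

DFS, tracking each vertex's parent; an edge to a visited non-parent vertex closes a cycle.
Start from Kent:
visit Kent (parent –)
  visit Napa (parent Kent)
    Napa–Kent: parent, skip
    visit Clio (parent Napa)
      Clio–Napa: parent, skip
  visit Lodi (parent Kent)
    visit Galt (parent Lodi)
      visit Dover (parent Galt)
        Dover–Galt: parent, skip
      Galt–Lodi: parent, skip
    Lodi–Kent: parent, skip
visit Hilo (parent –)
  visit Fargo (parent Hilo)
    Fargo–Hilo: parent, skip
visit Ashby (parent –)
  visit Jade (parent Ashby)
    Jade–Ashby: parent, skip
No non-parent visited neighbor found — the graph is a forest.

No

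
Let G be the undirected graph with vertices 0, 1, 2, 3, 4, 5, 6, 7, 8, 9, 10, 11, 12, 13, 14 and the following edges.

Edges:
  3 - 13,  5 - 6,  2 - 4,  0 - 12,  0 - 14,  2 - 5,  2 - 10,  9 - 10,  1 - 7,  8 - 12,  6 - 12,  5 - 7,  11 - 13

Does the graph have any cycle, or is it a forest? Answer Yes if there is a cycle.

DFS, tracking each vertex's parent; an edge to a visited non-parent vertex closes a cycle.
Start from 8:
visit 8 (parent –)
  visit 12 (parent 8)
    visit 0 (parent 12)
      0–12: parent, skip
      visit 14 (parent 0)
        14–0: parent, skip
    12–8: parent, skip
    visit 6 (parent 12)
      visit 5 (parent 6)
        5–6: parent, skip
        visit 2 (parent 5)
          2–5: parent, skip
          visit 4 (parent 2)
            4–2: parent, skip
          visit 10 (parent 2)
            10–2: parent, skip
            visit 9 (parent 10)
              9–10: parent, skip
        visit 7 (parent 5)
          7–5: parent, skip
          visit 1 (parent 7)
            1–7: parent, skip
      6–12: parent, skip
visit 3 (parent –)
  visit 13 (parent 3)
    13–3: parent, skip
    visit 11 (parent 13)
      11–13: parent, skip
No non-parent visited neighbor found — the graph is a forest.

No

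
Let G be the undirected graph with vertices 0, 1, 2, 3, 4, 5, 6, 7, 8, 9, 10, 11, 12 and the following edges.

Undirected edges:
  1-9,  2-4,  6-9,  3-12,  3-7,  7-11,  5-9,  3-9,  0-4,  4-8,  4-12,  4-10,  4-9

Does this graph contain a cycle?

DFS, tracking each vertex's parent; an edge to a visited non-parent vertex closes a cycle.
Start from 3:
visit 3 (parent –)
  visit 7 (parent 3)
    7–3: parent, skip
    visit 11 (parent 7)
      11–7: parent, skip
  visit 9 (parent 3)
    9–3: parent, skip
    visit 5 (parent 9)
      5–9: parent, skip
    visit 4 (parent 9)
      visit 10 (parent 4)
        10–4: parent, skip
      visit 12 (parent 4)
        12–3: 3 visited and ≠ parent → cycle
Cycle: 3 – 9 – 4 – 12 – 3.

Yes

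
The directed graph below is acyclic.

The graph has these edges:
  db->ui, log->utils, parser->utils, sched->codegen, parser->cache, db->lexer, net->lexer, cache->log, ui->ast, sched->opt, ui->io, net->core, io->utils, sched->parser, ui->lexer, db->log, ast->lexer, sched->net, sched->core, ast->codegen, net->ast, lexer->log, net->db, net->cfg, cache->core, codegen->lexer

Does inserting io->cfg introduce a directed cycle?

Adding io→cfg creates a cycle iff cfg can already reach io.
Explore from cfg: no path reaches io. The graph stays acyclic.

No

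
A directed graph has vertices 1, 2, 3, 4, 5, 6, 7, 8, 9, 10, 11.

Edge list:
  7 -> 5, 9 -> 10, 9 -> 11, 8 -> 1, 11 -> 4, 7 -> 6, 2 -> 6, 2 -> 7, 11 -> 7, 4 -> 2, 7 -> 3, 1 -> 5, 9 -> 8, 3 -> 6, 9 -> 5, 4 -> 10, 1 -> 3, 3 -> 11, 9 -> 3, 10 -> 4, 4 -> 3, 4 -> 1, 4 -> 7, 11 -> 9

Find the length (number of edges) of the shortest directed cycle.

2

For each vertex v, BFS finds the shortest path from v back to v.
The shortest such closed walk is 11 → 9 → 11, length 2.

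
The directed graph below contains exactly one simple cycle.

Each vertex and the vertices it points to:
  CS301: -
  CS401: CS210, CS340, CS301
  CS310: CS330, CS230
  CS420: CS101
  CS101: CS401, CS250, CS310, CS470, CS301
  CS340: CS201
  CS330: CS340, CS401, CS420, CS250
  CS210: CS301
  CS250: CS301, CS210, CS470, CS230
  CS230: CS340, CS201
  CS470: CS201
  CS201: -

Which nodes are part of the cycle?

CS101, CS310, CS330, CS420

DFS with gray/black marking from CS420:
CS420 gray
  CS101 gray
    CS401 gray
      CS210 gray
        CS301 gray
        CS301 black
      CS210 black
      CS340 gray
        CS201 gray
        CS201 black
      CS340 black
      CS401→CS301: CS301 black — skip
    CS401 black
    CS250 gray
      CS250→CS301: CS301 black — skip
      CS250→CS210: CS210 black — skip
      CS470 gray
        CS470→CS201: CS201 black — skip
      CS470 black
      CS230 gray
        CS230→CS340: CS340 black — skip
        CS230→CS201: CS201 black — skip
      CS230 black
    CS250 black
    CS310 gray
      CS330 gray
        CS330→CS340: CS340 black — skip
        CS330→CS401: CS401 black — skip
        CS330→CS420: CS420 is gray → back edge
Back edge closes the cycle CS420 → CS101 → CS310 → CS330 → CS420; its vertices are {CS101, CS310, CS330, CS420}.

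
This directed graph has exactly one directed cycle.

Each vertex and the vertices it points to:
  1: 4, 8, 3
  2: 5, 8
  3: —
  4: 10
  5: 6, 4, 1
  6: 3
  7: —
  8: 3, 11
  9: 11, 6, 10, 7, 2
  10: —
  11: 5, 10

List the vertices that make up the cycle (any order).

1, 5, 8, 11

DFS with gray/black marking from 8:
8 gray
  3 gray
  3 black
  11 gray
    5 gray
      6 gray
        6→3: 3 black — skip
      6 black
      4 gray
        10 gray
        10 black
      4 black
      1 gray
        1→4: 4 black — skip
        1→8: 8 is gray → back edge
Back edge closes the cycle 8 → 11 → 5 → 1 → 8; its vertices are {1, 5, 8, 11}.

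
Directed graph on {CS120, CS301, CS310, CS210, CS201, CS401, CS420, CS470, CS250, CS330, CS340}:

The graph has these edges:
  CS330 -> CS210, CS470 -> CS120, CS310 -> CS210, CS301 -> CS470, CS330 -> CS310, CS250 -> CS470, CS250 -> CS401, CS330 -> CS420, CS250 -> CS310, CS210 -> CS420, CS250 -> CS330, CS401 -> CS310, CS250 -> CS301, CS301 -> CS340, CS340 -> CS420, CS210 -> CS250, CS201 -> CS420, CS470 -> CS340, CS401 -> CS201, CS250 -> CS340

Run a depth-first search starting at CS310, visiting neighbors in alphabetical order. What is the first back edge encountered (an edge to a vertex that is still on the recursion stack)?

DFS from CS310 (visiting neighbors in alphabetical order); mark gray on enter, black on exit:
CS310 gray
  CS210 gray
    CS250 gray
      CS301 gray
        CS340 gray
          CS420 gray
          CS420 black
        CS340 black
        CS470 gray
          CS120 gray
          CS120 black
          CS470→CS340: CS340 black — skip
        CS470 black
      CS301 black
      CS250→CS310: CS310 is gray → back edge
First back edge: CS250 → CS310.

CS250->CS310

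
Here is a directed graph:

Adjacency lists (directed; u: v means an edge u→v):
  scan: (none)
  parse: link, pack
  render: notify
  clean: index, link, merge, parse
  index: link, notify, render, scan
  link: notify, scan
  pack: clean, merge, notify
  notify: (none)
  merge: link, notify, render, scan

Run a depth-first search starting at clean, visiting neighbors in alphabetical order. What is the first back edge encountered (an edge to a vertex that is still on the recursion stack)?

pack→clean

DFS from clean (visiting neighbors in alphabetical order); mark gray on enter, black on exit:
clean gray
  index gray
    link gray
      notify gray
      notify black
      scan gray
      scan black
    link black
    index→notify: notify black — skip
    render gray
      render→notify: notify black — skip
    render black
    index→scan: scan black — skip
  index black
  clean→link: link black — skip
  merge gray
    merge→link: link black — skip
    merge→notify: notify black — skip
    merge→render: render black — skip
    merge→scan: scan black — skip
  merge black
  parse gray
    parse→link: link black — skip
    pack gray
      pack→clean: clean is gray → back edge
First back edge: pack → clean.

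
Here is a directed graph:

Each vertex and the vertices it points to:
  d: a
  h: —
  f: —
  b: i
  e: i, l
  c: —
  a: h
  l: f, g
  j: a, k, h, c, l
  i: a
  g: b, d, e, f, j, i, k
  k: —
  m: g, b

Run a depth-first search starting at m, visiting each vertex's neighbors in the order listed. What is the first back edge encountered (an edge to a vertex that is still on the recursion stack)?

l->g

DFS from m (visiting each vertex's neighbors in the order listed); mark gray on enter, black on exit:
m gray
  g gray
    b gray
      i gray
        a gray
          h gray
          h black
        a black
      i black
    b black
    d gray
      d→a: a black — skip
    d black
    e gray
      e→i: i black — skip
      l gray
        f gray
        f black
        l→g: g is gray → back edge
First back edge: l → g.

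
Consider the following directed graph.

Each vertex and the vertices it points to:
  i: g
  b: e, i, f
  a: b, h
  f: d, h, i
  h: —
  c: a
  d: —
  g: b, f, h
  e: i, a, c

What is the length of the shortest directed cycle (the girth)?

For each vertex v, BFS finds the shortest path from v back to v.
The shortest such closed walk is b → i → g → b, length 3.

3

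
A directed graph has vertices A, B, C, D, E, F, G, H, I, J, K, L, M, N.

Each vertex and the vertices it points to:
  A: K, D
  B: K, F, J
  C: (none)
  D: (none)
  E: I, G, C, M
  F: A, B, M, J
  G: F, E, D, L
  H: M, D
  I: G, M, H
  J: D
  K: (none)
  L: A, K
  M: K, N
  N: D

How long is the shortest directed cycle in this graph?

For each vertex v, BFS finds the shortest path from v back to v.
The shortest such closed walk is G → E → G, length 2.

2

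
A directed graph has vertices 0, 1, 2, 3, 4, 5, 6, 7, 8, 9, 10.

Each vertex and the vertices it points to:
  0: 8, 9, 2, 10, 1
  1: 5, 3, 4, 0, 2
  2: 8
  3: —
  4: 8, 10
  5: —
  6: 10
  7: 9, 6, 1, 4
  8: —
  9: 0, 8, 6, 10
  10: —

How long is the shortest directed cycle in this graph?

2

For each vertex v, BFS finds the shortest path from v back to v.
The shortest such closed walk is 9 → 0 → 9, length 2.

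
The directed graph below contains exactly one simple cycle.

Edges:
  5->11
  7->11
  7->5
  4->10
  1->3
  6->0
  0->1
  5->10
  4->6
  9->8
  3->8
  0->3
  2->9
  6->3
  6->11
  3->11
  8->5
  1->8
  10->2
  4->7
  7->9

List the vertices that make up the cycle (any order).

DFS with gray/black marking from 10:
10 gray
  2 gray
    9 gray
      8 gray
        5 gray
          5→10: 10 is gray → back edge
Back edge closes the cycle 10 → 2 → 9 → 8 → 5 → 10; its vertices are {2, 5, 8, 9, 10}.

2, 5, 8, 9, 10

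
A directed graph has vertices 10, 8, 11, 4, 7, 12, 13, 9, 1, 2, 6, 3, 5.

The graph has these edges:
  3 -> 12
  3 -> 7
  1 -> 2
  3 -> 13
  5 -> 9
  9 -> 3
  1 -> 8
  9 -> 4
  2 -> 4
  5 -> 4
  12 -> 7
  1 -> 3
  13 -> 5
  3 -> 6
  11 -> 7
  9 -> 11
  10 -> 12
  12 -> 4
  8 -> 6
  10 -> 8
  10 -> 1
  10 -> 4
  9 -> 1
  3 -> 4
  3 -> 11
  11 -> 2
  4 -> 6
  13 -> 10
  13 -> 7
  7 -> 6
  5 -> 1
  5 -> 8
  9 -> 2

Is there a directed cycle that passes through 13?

13 is on a cycle iff 13 can reach itself via ≥1 edge.
13 → 10 → 1 → 3 → 13 — yes.

Yes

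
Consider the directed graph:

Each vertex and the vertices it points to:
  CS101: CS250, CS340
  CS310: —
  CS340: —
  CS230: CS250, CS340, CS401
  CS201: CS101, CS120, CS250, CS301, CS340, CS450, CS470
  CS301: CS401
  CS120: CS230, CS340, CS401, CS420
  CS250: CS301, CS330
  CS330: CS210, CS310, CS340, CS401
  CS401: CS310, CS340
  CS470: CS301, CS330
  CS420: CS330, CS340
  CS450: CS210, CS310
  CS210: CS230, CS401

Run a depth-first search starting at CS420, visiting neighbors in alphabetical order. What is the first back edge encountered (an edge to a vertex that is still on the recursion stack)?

DFS from CS420 (visiting neighbors in alphabetical order); mark gray on enter, black on exit:
CS420 gray
  CS330 gray
    CS210 gray
      CS230 gray
        CS250 gray
          CS301 gray
            CS401 gray
              CS310 gray
              CS310 black
              CS340 gray
              CS340 black
            CS401 black
          CS301 black
          CS250→CS330: CS330 is gray → back edge
First back edge: CS250 → CS330.

CS250->CS330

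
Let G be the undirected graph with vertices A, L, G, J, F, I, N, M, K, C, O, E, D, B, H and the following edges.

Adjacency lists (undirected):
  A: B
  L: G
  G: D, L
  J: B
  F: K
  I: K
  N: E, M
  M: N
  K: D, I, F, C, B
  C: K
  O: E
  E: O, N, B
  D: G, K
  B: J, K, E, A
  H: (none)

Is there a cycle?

No

DFS, tracking each vertex's parent; an edge to a visited non-parent vertex closes a cycle.
Start from B:
visit B (parent –)
  visit J (parent B)
    J–B: parent, skip
  visit K (parent B)
    visit D (parent K)
      visit G (parent D)
        G–D: parent, skip
        visit L (parent G)
          L–G: parent, skip
      D–K: parent, skip
    visit I (parent K)
      I–K: parent, skip
    visit F (parent K)
      F–K: parent, skip
    visit C (parent K)
      C–K: parent, skip
    K–B: parent, skip
  visit E (parent B)
    visit O (parent E)
      O–E: parent, skip
    visit N (parent E)
      N–E: parent, skip
      visit M (parent N)
        M–N: parent, skip
    E–B: parent, skip
  visit A (parent B)
    A–B: parent, skip
visit H (parent –)
No non-parent visited neighbor found — the graph is a forest.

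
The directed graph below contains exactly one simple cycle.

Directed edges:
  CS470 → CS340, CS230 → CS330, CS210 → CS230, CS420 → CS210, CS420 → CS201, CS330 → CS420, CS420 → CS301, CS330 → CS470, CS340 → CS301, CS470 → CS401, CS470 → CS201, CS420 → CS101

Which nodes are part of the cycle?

CS210, CS230, CS330, CS420

DFS with gray/black marking from CS330:
CS330 gray
  CS420 gray
    CS210 gray
      CS230 gray
        CS230→CS330: CS330 is gray → back edge
Back edge closes the cycle CS330 → CS420 → CS210 → CS230 → CS330; its vertices are {CS210, CS230, CS330, CS420}.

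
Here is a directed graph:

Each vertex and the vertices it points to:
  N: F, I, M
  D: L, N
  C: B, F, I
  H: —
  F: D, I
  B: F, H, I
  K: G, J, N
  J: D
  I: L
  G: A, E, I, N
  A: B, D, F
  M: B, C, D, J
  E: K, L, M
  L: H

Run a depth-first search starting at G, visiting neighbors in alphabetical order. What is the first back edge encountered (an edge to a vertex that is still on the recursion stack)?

N→F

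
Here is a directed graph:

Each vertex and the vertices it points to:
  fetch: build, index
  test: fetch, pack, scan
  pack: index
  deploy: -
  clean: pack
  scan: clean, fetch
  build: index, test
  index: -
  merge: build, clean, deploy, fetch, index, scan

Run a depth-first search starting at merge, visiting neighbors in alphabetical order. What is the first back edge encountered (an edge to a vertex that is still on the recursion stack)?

fetch→build

DFS from merge (visiting neighbors in alphabetical order); mark gray on enter, black on exit:
merge gray
  build gray
    index gray
    index black
    test gray
      fetch gray
        fetch→build: build is gray → back edge
First back edge: fetch → build.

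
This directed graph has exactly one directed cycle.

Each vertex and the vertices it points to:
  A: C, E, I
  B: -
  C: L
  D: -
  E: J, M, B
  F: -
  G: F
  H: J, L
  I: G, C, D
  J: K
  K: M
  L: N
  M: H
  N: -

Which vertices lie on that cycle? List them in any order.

DFS with gray/black marking from M:
M gray
  H gray
    J gray
      K gray
        K→M: M is gray → back edge
Back edge closes the cycle M → H → J → K → M; its vertices are {H, J, K, M}.

H, J, K, M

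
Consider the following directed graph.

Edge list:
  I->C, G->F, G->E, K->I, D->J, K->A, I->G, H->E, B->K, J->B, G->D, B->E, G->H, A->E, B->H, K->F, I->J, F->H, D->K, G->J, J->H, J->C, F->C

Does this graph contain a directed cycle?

Yes

DFS with white/gray/black marking, starting from I:
I gray
  C gray
  C black
  G gray
    E gray
    E black
    H gray
      H→E: E black — skip
    H black
    J gray
      J→H: H black — skip
      J→C: C black — skip
      B gray
        K gray
          K→I: I is gray → back edge
Back edge found, so a cycle exists: I → G → J → B → K → I.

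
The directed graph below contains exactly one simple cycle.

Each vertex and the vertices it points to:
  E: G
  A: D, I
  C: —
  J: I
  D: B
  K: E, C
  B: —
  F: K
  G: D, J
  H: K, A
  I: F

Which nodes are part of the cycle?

E, F, G, I, J, K

DFS with gray/black marking from K:
K gray
  E gray
    G gray
      D gray
        B gray
        B black
      D black
      J gray
        I gray
          F gray
            F→K: K is gray → back edge
Back edge closes the cycle K → E → G → J → I → F → K; its vertices are {E, F, G, I, J, K}.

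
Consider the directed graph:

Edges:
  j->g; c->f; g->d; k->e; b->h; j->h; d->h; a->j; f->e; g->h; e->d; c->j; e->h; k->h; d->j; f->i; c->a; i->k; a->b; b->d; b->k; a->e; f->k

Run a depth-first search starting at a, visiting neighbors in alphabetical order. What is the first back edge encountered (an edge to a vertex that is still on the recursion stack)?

DFS from a (visiting neighbors in alphabetical order); mark gray on enter, black on exit:
a gray
  b gray
    d gray
      h gray
      h black
      j gray
        g gray
          g→d: d is gray → back edge
First back edge: g → d.

g->d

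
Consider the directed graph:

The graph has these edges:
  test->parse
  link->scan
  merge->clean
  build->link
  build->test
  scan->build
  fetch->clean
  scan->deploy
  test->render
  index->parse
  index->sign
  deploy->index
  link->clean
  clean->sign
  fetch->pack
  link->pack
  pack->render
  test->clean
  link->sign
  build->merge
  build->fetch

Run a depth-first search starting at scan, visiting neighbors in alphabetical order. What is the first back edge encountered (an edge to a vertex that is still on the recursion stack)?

link->scan

DFS from scan (visiting neighbors in alphabetical order); mark gray on enter, black on exit:
scan gray
  build gray
    fetch gray
      clean gray
        sign gray
        sign black
      clean black
      pack gray
        render gray
        render black
      pack black
    fetch black
    link gray
      link→clean: clean black — skip
      link→pack: pack black — skip
      link→scan: scan is gray → back edge
First back edge: link → scan.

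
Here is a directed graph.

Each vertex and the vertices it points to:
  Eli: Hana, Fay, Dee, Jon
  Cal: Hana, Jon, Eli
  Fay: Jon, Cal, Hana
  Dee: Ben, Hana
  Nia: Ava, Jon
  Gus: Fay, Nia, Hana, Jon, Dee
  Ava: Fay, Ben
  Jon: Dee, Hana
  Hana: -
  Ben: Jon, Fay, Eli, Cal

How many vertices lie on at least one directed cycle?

A vertex is on a directed cycle iff it belongs to a strongly connected component of size ≥ 2 (or has a self-loop).
The vertices on cycles are {Ben, Cal, Dee, Eli, Fay, Jon} — 6 in total.

6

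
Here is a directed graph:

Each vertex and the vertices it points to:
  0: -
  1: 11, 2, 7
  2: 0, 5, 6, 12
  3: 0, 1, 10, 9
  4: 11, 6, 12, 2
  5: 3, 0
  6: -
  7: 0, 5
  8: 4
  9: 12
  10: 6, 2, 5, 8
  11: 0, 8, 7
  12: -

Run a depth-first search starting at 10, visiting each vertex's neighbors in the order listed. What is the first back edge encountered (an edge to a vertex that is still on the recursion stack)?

DFS from 10 (visiting each vertex's neighbors in the order listed); mark gray on enter, black on exit:
10 gray
  6 gray
  6 black
  2 gray
    0 gray
    0 black
    5 gray
      3 gray
        3→0: 0 black — skip
        1 gray
          11 gray
            11→0: 0 black — skip
            8 gray
              4 gray
                4→11: 11 is gray → back edge
First back edge: 4 → 11.

4→11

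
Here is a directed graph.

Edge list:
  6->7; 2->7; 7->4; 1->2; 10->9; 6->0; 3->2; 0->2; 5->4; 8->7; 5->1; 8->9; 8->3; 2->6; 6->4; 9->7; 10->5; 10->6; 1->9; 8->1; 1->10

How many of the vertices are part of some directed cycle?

A vertex is on a directed cycle iff it belongs to a strongly connected component of size ≥ 2 (or has a self-loop).
The vertices on cycles are {0, 1, 2, 5, 6, 10} — 6 in total.

6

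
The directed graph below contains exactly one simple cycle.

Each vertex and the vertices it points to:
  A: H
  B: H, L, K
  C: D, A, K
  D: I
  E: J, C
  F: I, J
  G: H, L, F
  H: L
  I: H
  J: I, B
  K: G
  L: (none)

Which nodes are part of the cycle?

B, F, G, J, K

DFS with gray/black marking from J:
J gray
  I gray
    H gray
      L gray
      L black
    H black
  I black
  B gray
    B→H: H black — skip
    B→L: L black — skip
    K gray
      G gray
        G→H: H black — skip
        G→L: L black — skip
        F gray
          F→I: I black — skip
          F→J: J is gray → back edge
Back edge closes the cycle J → B → K → G → F → J; its vertices are {B, F, G, J, K}.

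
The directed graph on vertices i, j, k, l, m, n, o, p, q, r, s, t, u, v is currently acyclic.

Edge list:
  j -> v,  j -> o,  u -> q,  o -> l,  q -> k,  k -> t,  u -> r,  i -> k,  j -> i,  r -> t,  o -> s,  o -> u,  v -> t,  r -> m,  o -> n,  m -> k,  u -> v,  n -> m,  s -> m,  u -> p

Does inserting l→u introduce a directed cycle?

Adding l→u creates a cycle iff u can already reach l.
Explore from u: no path reaches l. The graph stays acyclic.

No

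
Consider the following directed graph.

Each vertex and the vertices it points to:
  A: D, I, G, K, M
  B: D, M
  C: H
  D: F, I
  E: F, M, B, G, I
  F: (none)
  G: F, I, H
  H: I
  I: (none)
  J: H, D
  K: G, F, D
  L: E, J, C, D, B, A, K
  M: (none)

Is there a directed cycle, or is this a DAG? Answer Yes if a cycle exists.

No

DFS with white/gray/black marking, starting from F:
F gray
F black
A gray
  D gray
    D→F: F black — skip
    I gray
    I black
  D black
  A→I: I black — skip
  G gray
    G→F: F black — skip
    G→I: I black — skip
    H gray
      H→I: I black — skip
    H black
  G black
  K gray
    K→G: G black — skip
    K→F: F black — skip
    K→D: D black — skip
  K black
  M gray
  M black
A black
B gray
  B→D: D black — skip
  B→M: M black — skip
B black
C gray
  C→H: H black — skip
C black
E gray
  E→F: F black — skip
  E→M: M black — skip
  E→B: B black — skip
  E→G: G black — skip
  E→I: I black — skip
E black
J gray
  J→H: H black — skip
  J→D: D black — skip
J black
L gray
  L→E: E black — skip
  L→J: J black — skip
  L→C: C black — skip
  L→D: D black — skip
  L→B: B black — skip
  L→A: A black — skip
  L→K: K black — skip
L black
Every edge goes to a white or black vertex — no back edge, so the graph is acyclic.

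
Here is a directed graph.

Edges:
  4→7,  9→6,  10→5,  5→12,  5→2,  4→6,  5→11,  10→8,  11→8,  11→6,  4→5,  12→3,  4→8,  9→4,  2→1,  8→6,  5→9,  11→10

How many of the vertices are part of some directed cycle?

5

A vertex is on a directed cycle iff it belongs to a strongly connected component of size ≥ 2 (or has a self-loop).
The vertices on cycles are {4, 5, 9, 10, 11} — 5 in total.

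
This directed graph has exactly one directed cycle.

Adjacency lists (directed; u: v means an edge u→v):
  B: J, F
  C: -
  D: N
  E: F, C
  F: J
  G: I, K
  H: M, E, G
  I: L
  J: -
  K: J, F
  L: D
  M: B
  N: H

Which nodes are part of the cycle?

D, G, H, I, L, N

DFS with gray/black marking from H:
H gray
  M gray
    B gray
      J gray
      J black
      F gray
        F→J: J black — skip
      F black
    B black
  M black
  E gray
    E→F: F black — skip
    C gray
    C black
  E black
  G gray
    I gray
      L gray
        D gray
          N gray
            N→H: H is gray → back edge
Back edge closes the cycle H → G → I → L → D → N → H; its vertices are {D, G, H, I, L, N}.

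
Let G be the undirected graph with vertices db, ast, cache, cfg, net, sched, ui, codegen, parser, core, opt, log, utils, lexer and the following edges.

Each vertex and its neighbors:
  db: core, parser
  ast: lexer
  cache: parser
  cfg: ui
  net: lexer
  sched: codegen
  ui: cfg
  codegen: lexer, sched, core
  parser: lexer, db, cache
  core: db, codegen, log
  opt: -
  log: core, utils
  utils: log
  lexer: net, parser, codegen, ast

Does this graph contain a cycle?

DFS, tracking each vertex's parent; an edge to a visited non-parent vertex closes a cycle.
Start from db:
visit db (parent –)
  visit core (parent db)
    core–db: parent, skip
    visit codegen (parent core)
      visit lexer (parent codegen)
        visit net (parent lexer)
          net–lexer: parent, skip
        visit parser (parent lexer)
          parser–lexer: parent, skip
          parser–db: db visited and ≠ parent → cycle
Cycle: db – core – codegen – lexer – parser – db.

Yes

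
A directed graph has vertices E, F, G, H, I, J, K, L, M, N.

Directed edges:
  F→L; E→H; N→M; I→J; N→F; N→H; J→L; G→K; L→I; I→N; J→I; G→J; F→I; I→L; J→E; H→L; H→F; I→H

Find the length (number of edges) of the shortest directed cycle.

2

For each vertex v, BFS finds the shortest path from v back to v.
The shortest such closed walk is J → I → J, length 2.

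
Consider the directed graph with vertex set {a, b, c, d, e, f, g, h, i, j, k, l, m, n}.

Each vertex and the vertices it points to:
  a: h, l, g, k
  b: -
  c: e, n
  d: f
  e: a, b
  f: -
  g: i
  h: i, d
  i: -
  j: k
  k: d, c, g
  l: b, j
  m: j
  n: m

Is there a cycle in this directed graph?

Yes

DFS with white/gray/black marking, starting from h:
h gray
  i gray
  i black
  d gray
    f gray
    f black
  d black
h black
a gray
  a→h: h black — skip
  l gray
    b gray
    b black
    j gray
      k gray
        k→d: d black — skip
        c gray
          e gray
            e→a: a is gray → back edge
Back edge found, so a cycle exists: a → l → j → k → c → e → a.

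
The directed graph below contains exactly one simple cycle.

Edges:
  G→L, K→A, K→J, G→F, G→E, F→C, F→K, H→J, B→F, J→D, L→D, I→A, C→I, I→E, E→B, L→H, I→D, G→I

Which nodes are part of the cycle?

B, C, E, F, I

DFS with gray/black marking from F:
F gray
  C gray
    I gray
      E gray
        B gray
          B→F: F is gray → back edge
Back edge closes the cycle F → C → I → E → B → F; its vertices are {B, C, E, F, I}.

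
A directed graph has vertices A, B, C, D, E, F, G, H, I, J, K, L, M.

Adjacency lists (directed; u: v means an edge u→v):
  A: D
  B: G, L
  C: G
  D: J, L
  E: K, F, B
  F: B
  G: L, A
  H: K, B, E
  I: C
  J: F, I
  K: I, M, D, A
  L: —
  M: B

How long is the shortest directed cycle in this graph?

6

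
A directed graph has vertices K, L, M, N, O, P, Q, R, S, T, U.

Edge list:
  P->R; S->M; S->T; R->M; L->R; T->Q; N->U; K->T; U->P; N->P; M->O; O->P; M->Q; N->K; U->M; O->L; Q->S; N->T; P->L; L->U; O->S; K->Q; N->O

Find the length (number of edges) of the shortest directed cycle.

3

For each vertex v, BFS finds the shortest path from v back to v.
The shortest such closed walk is O → S → M → O, length 3.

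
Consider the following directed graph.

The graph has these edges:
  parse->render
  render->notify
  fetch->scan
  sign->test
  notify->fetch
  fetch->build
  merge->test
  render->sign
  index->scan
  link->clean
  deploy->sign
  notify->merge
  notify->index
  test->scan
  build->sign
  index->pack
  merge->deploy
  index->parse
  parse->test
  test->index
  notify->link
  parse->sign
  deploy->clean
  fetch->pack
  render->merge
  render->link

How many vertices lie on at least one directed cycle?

10

A vertex is on a directed cycle iff it belongs to a strongly connected component of size ≥ 2 (or has a self-loop).
The vertices on cycles are {sign, test, build, fetch, index, merge, parse, deploy, notify, render} — 10 in total.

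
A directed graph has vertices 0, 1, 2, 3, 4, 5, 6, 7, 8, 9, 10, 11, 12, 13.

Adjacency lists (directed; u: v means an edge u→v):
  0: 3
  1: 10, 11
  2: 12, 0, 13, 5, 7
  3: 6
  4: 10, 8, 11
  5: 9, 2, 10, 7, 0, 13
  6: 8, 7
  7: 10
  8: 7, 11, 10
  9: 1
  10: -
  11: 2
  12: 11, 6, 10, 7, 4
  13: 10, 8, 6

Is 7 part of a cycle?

No

7 lies on a cycle iff there is a path from 7 back to itself.
Exploring from 7, it never reaches itself; equivalently, its strongly connected component is a singleton.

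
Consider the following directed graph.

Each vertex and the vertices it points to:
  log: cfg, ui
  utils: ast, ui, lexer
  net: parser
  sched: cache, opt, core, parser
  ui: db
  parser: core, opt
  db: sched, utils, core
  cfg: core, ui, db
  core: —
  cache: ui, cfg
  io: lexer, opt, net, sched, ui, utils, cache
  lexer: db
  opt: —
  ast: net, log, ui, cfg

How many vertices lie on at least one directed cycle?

9

A vertex is on a directed cycle iff it belongs to a strongly connected component of size ≥ 2 (or has a self-loop).
The vertices on cycles are {db, ui, ast, cfg, log, cache, lexer, sched, utils} — 9 in total.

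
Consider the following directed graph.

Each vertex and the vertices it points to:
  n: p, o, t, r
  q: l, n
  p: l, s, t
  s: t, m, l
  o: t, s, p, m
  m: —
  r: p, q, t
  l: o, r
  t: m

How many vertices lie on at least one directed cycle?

7

A vertex is on a directed cycle iff it belongs to a strongly connected component of size ≥ 2 (or has a self-loop).
The vertices on cycles are {l, n, o, p, q, r, s} — 7 in total.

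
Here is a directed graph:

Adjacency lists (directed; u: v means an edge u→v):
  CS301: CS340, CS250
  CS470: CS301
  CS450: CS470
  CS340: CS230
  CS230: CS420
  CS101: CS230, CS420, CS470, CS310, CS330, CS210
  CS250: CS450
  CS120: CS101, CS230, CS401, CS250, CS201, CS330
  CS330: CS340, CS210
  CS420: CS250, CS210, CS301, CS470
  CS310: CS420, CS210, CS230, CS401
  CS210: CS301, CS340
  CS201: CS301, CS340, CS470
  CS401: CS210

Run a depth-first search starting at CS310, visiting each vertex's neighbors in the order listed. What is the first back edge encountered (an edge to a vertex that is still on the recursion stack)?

DFS from CS310 (visiting each vertex's neighbors in the order listed); mark gray on enter, black on exit:
CS310 gray
  CS420 gray
    CS250 gray
      CS450 gray
        CS470 gray
          CS301 gray
            CS340 gray
              CS230 gray
                CS230→CS420: CS420 is gray → back edge
First back edge: CS230 → CS420.

CS230→CS420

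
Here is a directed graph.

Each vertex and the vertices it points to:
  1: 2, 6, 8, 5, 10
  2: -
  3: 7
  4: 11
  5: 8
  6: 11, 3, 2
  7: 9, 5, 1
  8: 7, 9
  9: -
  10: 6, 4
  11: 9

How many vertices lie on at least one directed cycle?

A vertex is on a directed cycle iff it belongs to a strongly connected component of size ≥ 2 (or has a self-loop).
The vertices on cycles are {1, 3, 5, 6, 7, 8, 10} — 7 in total.

7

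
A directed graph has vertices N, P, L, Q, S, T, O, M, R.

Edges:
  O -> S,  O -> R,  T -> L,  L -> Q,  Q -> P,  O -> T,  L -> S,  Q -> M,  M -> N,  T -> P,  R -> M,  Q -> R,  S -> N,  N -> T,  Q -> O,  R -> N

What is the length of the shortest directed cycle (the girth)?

4

For each vertex v, BFS finds the shortest path from v back to v.
The shortest such closed walk is T → L → S → N → T, length 4.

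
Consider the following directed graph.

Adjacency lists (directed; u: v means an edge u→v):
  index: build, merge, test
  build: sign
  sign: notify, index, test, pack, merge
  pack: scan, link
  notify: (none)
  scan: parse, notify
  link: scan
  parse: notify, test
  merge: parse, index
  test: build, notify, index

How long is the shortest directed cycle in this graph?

For each vertex v, BFS finds the shortest path from v back to v.
The shortest such closed walk is index → merge → index, length 2.

2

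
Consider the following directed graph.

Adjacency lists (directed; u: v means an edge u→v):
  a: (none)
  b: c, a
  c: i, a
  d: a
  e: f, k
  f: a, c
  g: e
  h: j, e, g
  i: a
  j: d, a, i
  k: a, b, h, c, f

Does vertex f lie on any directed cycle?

f lies on a cycle iff there is a path from f back to itself.
Exploring from f, it never reaches itself; equivalently, its strongly connected component is a singleton.

No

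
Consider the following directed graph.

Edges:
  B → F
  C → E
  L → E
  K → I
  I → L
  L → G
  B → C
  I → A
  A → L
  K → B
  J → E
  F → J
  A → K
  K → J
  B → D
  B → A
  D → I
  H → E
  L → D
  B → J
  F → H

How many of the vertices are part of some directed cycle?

A vertex is on a directed cycle iff it belongs to a strongly connected component of size ≥ 2 (or has a self-loop).
The vertices on cycles are {A, B, D, I, K, L} — 6 in total.

6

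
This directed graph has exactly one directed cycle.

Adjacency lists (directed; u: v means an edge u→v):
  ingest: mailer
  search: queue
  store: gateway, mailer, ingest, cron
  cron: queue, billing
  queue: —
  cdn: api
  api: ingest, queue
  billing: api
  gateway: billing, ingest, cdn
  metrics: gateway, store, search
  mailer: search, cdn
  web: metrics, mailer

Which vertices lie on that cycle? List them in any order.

DFS with gray/black marking from mailer:
mailer gray
  search gray
    queue gray
    queue black
  search black
  cdn gray
    api gray
      ingest gray
        ingest→mailer: mailer is gray → back edge
Back edge closes the cycle mailer → cdn → api → ingest → mailer; its vertices are {api, cdn, ingest, mailer}.

api, cdn, ingest, mailer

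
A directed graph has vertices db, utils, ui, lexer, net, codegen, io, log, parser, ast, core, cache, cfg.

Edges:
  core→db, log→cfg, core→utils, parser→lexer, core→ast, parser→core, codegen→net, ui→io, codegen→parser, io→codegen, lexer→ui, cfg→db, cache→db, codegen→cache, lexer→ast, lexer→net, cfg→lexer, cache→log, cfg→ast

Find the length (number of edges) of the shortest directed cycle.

5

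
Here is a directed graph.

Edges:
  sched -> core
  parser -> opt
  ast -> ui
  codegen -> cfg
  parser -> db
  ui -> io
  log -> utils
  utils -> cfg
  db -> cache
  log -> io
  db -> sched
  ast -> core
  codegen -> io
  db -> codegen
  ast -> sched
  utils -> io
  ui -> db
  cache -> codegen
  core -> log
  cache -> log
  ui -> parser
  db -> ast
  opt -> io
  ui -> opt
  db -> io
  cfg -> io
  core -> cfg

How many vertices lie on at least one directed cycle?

A vertex is on a directed cycle iff it belongs to a strongly connected component of size ≥ 2 (or has a self-loop).
The vertices on cycles are {db, ui, ast, parser} — 4 in total.

4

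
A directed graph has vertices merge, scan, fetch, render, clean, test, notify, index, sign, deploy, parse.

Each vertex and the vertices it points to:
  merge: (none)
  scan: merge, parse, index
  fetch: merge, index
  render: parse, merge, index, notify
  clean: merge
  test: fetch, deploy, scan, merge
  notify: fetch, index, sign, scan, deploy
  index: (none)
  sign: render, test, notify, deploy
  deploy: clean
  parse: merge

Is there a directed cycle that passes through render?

Yes

render is on a cycle iff render can reach itself via ≥1 edge.
render → notify → sign → render — yes.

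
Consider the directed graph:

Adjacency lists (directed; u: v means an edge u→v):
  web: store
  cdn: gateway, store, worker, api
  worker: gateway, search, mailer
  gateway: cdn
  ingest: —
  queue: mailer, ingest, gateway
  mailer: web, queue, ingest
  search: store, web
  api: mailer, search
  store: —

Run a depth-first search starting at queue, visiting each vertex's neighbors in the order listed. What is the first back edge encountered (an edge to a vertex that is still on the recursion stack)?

mailer->queue

DFS from queue (visiting each vertex's neighbors in the order listed); mark gray on enter, black on exit:
queue gray
  mailer gray
    web gray
      store gray
      store black
    web black
    mailer→queue: queue is gray → back edge
First back edge: mailer → queue.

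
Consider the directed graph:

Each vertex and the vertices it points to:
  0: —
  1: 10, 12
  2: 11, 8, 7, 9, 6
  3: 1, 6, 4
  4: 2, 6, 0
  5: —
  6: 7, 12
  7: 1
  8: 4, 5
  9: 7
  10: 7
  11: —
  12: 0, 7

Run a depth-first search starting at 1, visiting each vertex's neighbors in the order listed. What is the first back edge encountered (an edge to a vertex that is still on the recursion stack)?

7→1

DFS from 1 (visiting each vertex's neighbors in the order listed); mark gray on enter, black on exit:
1 gray
  10 gray
    7 gray
      7→1: 1 is gray → back edge
First back edge: 7 → 1.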